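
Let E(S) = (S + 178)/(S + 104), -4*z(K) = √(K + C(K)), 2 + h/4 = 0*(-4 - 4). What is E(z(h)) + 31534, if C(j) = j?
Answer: 341121791/10817 + 74*I/10817 ≈ 31536.0 + 0.0068411*I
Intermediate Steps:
h = -8 (h = -8 + 4*(0*(-4 - 4)) = -8 + 4*(0*(-8)) = -8 + 4*0 = -8 + 0 = -8)
z(K) = -√2*√K/4 (z(K) = -√(K + K)/4 = -√2*√K/4)
E(S) = (178 + S)/(104 + S)
E(z(h)) + 31534 = (178 - √2*√(-8)/4)/(104 - √2*√(-8)/4) + 31534 = (178 - √2*2*I*√2/4)/(104 - √2*2*I*√2/4) + 31534 = (178 - I)/(104 - I) + 31534 = ((104 + I)/10817)*(178 - I) + 31534 = (104 + I)*(178 - I)/10817 + 31534 = 31534 + (104 + I)*(178 - I)/10817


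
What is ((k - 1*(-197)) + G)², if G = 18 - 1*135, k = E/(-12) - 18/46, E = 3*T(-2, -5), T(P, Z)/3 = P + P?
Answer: 3610000/529 ≈ 6824.2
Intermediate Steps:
T(P, Z) = 6*P (T(P, Z) = 3*(P + P) = 3*(2*P) = 6*P)
E = -36 (E = 3*(6*(-2)) = 3*(-12) = -36)
k = 60/23 (k = -36/(-12) - 18/46 = -36*(-1/12) - 18*1/46 = 3 - 9/23 = 60/23 ≈ 2.6087)
G = -117 (G = 18 - 135 = -117)
((k - 1*(-197)) + G)² = ((60/23 - 1*(-197)) - 117)² = ((60/23 + 197) - 117)² = (4591/23 - 117)² = (1900/23)² = 3610000/529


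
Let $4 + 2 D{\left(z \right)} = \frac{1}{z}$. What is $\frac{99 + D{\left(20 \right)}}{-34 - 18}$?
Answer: $- \frac{3881}{2080} \approx -1.8659$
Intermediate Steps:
$D{\left(z \right)} = -2 + \frac{1}{2 z}$
$\frac{99 + D{\left(20 \right)}}{-34 - 18} = \frac{99 - \left(2 - \frac{1}{2 \cdot 20}\right)}{-34 - 18} = \frac{99 + \left(-2 + \frac{1}{2} \cdot \frac{1}{20}\right)}{-52} = \left(99 + \left(-2 + \frac{1}{40}\right)\right) \left(- \frac{1}{52}\right) = \left(99 - \frac{79}{40}\right) \left(- \frac{1}{52}\right) = \frac{3881}{40} \left(- \frac{1}{52}\right) = - \frac{3881}{2080}$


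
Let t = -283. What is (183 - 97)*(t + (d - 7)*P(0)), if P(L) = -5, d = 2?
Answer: -22188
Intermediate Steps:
(183 - 97)*(t + (d - 7)*P(0)) = (183 - 97)*(-283 + (2 - 7)*(-5)) = 86*(-283 - 5*(-5)) = 86*(-283 + 25) = 86*(-258) = -22188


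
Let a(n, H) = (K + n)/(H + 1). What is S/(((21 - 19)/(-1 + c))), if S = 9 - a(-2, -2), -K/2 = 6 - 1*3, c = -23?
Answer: -12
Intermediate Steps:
K = -6 (K = -2*(6 - 1*3) = -2*(6 - 3) = -2*3 = -6)
a(n, H) = (-6 + n)/(1 + H) (a(n, H) = (-6 + n)/(H + 1) = (-6 + n)/(1 + H))
S = 1 (S = 9 - (-6 - 2)/(1 - 2) = 9 - (-8)/(-1) = 9 - (-1)*(-8) = 9 - 1*8 = 9 - 8 = 1)
S/(((21 - 19)/(-1 + c))) = 1/((21 - 19)/(-1 - 23)) = 1/(2/(-24)) = 1/(2*(-1/24)) = 1/(-1/12) = -12*1 = -12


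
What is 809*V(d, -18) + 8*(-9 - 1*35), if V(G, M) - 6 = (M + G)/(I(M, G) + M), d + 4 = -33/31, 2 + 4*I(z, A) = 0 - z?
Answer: 2532303/434 ≈ 5834.8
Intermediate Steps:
I(z, A) = -½ - z/4 (I(z, A) = -½ + (0 - z)/4 = -½ + (-z)/4 = -½ - z/4)
d = -157/31 (d = -4 - 33/31 = -157/31 ≈ -5.0645)
V(G, M) = 6 + (G + M)/(-½ + 3*M/4) (V(G, M) = 6 + (M + G)/((-½ - M/4) + M) = 6 + (G + M)/(-½ + 3*M/4))
809*V(d, -18) + 8*(-9 - 1*35) = 809*(2*(-6 + 2*(-157/31) + 11*(-18))/(-2 + 3*(-18))) + 8*(-9 - 1*35) = 809*(2*(-6 - 314/31 - 198)/(-2 - 54)) + 8*(-9 - 35) = 809*(2*(-6638/31)/(-56)) + 8*(-44) = 809*(2*(-1/56)*(-6638/31)) - 352 = 809*(3319/434) - 352 = 2685071/434 - 352 = 2532303/434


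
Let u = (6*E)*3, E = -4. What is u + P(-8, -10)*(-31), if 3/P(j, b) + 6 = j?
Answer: -915/14 ≈ -65.357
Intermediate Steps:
P(j, b) = 3/(-6 + j)
u = -72 (u = (6*(-4))*3 = -24*3 = -72)
u + P(-8, -10)*(-31) = -72 + (3/(-6 - 8))*(-31) = -72 + (3/(-14))*(-31) = -72 + (3*(-1/14))*(-31) = -72 - 3/14*(-31) = -72 + 93/14 = -915/14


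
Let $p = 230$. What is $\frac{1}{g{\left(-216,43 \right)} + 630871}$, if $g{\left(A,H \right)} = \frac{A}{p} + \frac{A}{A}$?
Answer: $\frac{115}{72550172} \approx 1.5851 \cdot 10^{-6}$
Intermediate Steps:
$g{\left(A,H \right)} = 1 + \frac{A}{230}$ ($g{\left(A,H \right)} = \frac{A}{230} + \frac{A}{A} = A \frac{1}{230} + 1 = \frac{A}{230} + 1 = 1 + \frac{A}{230}$)
$\frac{1}{g{\left(-216,43 \right)} + 630871} = \frac{1}{\left(1 + \frac{1}{230} \left(-216\right)\right) + 630871} = \frac{1}{\left(1 - \frac{108}{115}\right) + 630871} = \frac{1}{\frac{7}{115} + 630871} = \frac{1}{\frac{72550172}{115}} = \frac{115}{72550172}$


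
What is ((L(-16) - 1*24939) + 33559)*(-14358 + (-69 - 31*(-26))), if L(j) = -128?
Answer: -115669532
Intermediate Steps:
((L(-16) - 1*24939) + 33559)*(-14358 + (-69 - 31*(-26))) = ((-128 - 1*24939) + 33559)*(-14358 + (-69 - 31*(-26))) = ((-128 - 24939) + 33559)*(-14358 + (-69 + 806)) = (-25067 + 33559)*(-14358 + 737) = 8492*(-13621) = -115669532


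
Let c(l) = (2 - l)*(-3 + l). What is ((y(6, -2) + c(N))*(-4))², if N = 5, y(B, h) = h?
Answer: 1024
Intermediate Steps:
c(l) = (-3 + l)*(2 - l)
((y(6, -2) + c(N))*(-4))² = ((-2 + (-6 - 1*5² + 5*5))*(-4))² = ((-2 + (-6 - 1*25 + 25))*(-4))² = ((-2 + (-6 - 25 + 25))*(-4))² = ((-2 - 6)*(-4))² = (-8*(-4))² = 32² = 1024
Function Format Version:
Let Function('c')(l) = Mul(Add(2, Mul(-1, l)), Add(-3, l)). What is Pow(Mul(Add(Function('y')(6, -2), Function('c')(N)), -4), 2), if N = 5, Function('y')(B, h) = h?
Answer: 1024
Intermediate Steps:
Function('c')(l) = Mul(Add(-3, l), Add(2, Mul(-1, l)))
Pow(Mul(Add(Function('y')(6, -2), Function('c')(N)), -4), 2) = Pow(Mul(Add(-2, Add(-6, Mul(-1, Pow(5, 2)), Mul(5, 5))), -4), 2) = Pow(Mul(Add(-2, Add(-6, Mul(-1, 25), 25)), -4), 2) = Pow(Mul(Add(-2, Add(-6, -25, 25)), -4), 2) = Pow(Mul(Add(-2, -6), -4), 2) = Pow(Mul(-8, -4), 2) = Pow(32, 2) = 1024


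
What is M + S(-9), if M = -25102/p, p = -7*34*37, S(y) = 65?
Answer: 42678/629 ≈ 67.851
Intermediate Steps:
p = -8806 (p = -238*37 = -8806)
M = 1793/629 (M = -25102/(-8806) = -25102*(-1/8806) = 1793/629 ≈ 2.8506)
M + S(-9) = 1793/629 + 65 = 42678/629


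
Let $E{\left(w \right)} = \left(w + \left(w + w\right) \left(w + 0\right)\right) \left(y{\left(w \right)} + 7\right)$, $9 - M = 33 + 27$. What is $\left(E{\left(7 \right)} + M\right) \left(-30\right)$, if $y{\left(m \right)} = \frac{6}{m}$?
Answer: $-23220$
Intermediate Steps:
$M = -51$ ($M = 9 - \left(33 + 27\right) = 9 - 60 = -51$)
$E{\left(w \right)} = \left(7 + \frac{6}{w}\right) \left(w + 2 w^{2}\right)$ ($E{\left(w \right)} = \left(w + \left(w + w\right) \left(w + 0\right)\right) \left(\frac{6}{w} + 7\right) = \left(w + 2 w w\right) \left(7 + \frac{6}{w}\right) = \left(w + 2 w^{2}\right) \left(7 + \frac{6}{w}\right) = \left(7 + \frac{6}{w}\right) \left(w + 2 w^{2}\right)$)
$\left(E{\left(7 \right)} + M\right) \left(-30\right) = \left(\left(6 + 7 \left(19 + 14 \cdot 7\right)\right) - 51\right) \left(-30\right) = \left(\left(6 + 7 \left(19 + 98\right)\right) - 51\right) \left(-30\right) = \left(\left(6 + 7 \cdot 117\right) - 51\right) \left(-30\right) = \left(\left(6 + 819\right) - 51\right) \left(-30\right) = \left(825 - 51\right) \left(-30\right) = 774 \left(-30\right) = -23220$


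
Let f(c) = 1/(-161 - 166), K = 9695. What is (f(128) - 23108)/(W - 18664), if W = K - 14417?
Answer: 7556317/7647222 ≈ 0.98811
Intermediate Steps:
f(c) = -1/327 (f(c) = 1/(-327) = -1/327)
W = -4722 (W = 9695 - 14417 = -4722)
(f(128) - 23108)/(W - 18664) = (-1/327 - 23108)/(-4722 - 18664) = -7556317/327/(-23386) = -7556317/327*(-1/23386) = 7556317/7647222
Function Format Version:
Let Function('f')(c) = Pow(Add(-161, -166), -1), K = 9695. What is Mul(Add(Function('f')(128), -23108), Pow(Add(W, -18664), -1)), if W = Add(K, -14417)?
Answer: Rational(7556317, 7647222) ≈ 0.98811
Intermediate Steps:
Function('f')(c) = Rational(-1, 327) (Function('f')(c) = Pow(-327, -1) = Rational(-1, 327))
W = -4722 (W = Add(9695, -14417) = -4722)
Mul(Add(Function('f')(128), -23108), Pow(Add(W, -18664), -1)) = Mul(Add(Rational(-1, 327), -23108), Pow(Add(-4722, -18664), -1)) = Mul(Rational(-7556317, 327), Pow(-23386, -1)) = Mul(Rational(-7556317, 327), Rational(-1, 23386)) = Rational(7556317, 7647222)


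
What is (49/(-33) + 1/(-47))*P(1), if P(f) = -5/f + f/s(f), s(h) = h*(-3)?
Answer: 37376/4653 ≈ 8.0327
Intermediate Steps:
s(h) = -3*h
P(f) = -⅓ - 5/f (P(f) = -5/f + f/((-3*f)) = -5/f + f*(-1/(3*f)) = -5/f - ⅓ = -⅓ - 5/f)
(49/(-33) + 1/(-47))*P(1) = (49/(-33) + 1/(-47))*((⅓)*(-15 - 1*1)/1) = (49*(-1/33) - 1/47)*((⅓)*1*(-15 - 1)) = (-49/33 - 1/47)*((⅓)*1*(-16)) = -2336/1551*(-16/3) = 37376/4653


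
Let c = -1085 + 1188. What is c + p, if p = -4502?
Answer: -4399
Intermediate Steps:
c = 103
c + p = 103 - 4502 = -4399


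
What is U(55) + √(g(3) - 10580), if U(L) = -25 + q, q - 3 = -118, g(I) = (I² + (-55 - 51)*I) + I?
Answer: -140 + I*√10886 ≈ -140.0 + 104.34*I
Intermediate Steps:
g(I) = I² - 105*I (g(I) = (I² - 106*I) + I = I² - 105*I)
q = -115 (q = 3 - 118 = -115)
U(L) = -140 (U(L) = -25 - 115 = -140)
U(55) + √(g(3) - 10580) = -140 + √(3*(-105 + 3) - 10580) = -140 + √(3*(-102) - 10580) = -140 + √(-306 - 10580) = -140 + √(-10886) = -140 + I*√10886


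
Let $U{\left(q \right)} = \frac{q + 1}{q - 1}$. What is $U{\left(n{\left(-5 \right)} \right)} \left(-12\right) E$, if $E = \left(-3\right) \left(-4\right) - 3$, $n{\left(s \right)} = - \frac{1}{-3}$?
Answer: $216$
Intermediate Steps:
$n{\left(s \right)} = \frac{1}{3}$ ($n{\left(s \right)} = \left(-1\right) \left(- \frac{1}{3}\right) = \frac{1}{3}$)
$E = 9$ ($E = 12 - 3 = 9$)
$U{\left(q \right)} = \frac{1 + q}{-1 + q}$
$U{\left(n{\left(-5 \right)} \right)} \left(-12\right) E = \frac{1 + \frac{1}{3}}{-1 + \frac{1}{3}} \left(-12\right) 9 = \frac{1}{- \frac{2}{3}} \cdot \frac{4}{3} \left(-12\right) 9 = \left(- \frac{3}{2}\right) \frac{4}{3} \left(-12\right) 9 = \left(-2\right) \left(-12\right) 9 = 24 \cdot 9 = 216$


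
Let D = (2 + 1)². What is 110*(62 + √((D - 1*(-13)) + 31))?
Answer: 6820 + 110*√53 ≈ 7620.8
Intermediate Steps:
D = 9 (D = 3² = 9)
110*(62 + √((D - 1*(-13)) + 31)) = 110*(62 + √((9 - 1*(-13)) + 31)) = 110*(62 + √((9 + 13) + 31)) = 110*(62 + √(22 + 31)) = 110*(62 + √53) = 6820 + 110*√53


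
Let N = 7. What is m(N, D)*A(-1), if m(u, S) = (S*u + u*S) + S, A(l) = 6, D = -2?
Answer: -180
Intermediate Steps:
m(u, S) = S + 2*S*u (m(u, S) = (S*u + S*u) + S = 2*S*u + S = S + 2*S*u)
m(N, D)*A(-1) = -2*(1 + 2*7)*6 = -2*(1 + 14)*6 = -2*15*6 = -30*6 = -180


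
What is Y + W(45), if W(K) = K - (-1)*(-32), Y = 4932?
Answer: 4945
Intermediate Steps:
W(K) = -32 + K (W(K) = K - 1*32 = K - 32 = -32 + K)
Y + W(45) = 4932 + (-32 + 45) = 4932 + 13 = 4945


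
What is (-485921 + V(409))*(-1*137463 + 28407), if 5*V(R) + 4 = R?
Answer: 52983767040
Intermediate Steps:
V(R) = -⅘ + R/5
(-485921 + V(409))*(-1*137463 + 28407) = (-485921 + (-⅘ + (⅕)*409))*(-1*137463 + 28407) = (-485921 + (-⅘ + 409/5))*(-137463 + 28407) = (-485921 + 81)*(-109056) = -485840*(-109056) = 52983767040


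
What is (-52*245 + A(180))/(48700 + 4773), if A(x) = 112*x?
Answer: 1060/7639 ≈ 0.13876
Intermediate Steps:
(-52*245 + A(180))/(48700 + 4773) = (-52*245 + 112*180)/(48700 + 4773) = (-12740 + 20160)/53473 = 7420*(1/53473) = 1060/7639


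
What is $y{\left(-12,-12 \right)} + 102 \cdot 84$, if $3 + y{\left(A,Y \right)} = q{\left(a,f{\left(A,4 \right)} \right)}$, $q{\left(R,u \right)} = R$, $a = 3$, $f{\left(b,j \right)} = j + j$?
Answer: $8568$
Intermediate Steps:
$f{\left(b,j \right)} = 2 j$
$y{\left(A,Y \right)} = 0$ ($y{\left(A,Y \right)} = -3 + 3 = 0$)
$y{\left(-12,-12 \right)} + 102 \cdot 84 = 0 + 102 \cdot 84 = 0 + 8568 = 8568$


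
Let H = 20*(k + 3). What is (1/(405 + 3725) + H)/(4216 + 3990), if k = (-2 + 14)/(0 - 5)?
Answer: 49561/33890780 ≈ 0.0014624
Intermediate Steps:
k = -12/5 (k = 12/(-5) = 12*(-⅕) = -12/5 ≈ -2.4000)
H = 12 (H = 20*(-12/5 + 3) = 20*(⅗) = 12)
(1/(405 + 3725) + H)/(4216 + 3990) = (1/(405 + 3725) + 12)/(4216 + 3990) = (1/4130 + 12)/8206 = (1/4130 + 12)*(1/8206) = (49561/4130)*(1/8206) = 49561/33890780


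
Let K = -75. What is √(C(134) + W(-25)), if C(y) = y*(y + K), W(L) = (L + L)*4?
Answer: √7706 ≈ 87.784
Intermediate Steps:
W(L) = 8*L (W(L) = (2*L)*4 = 8*L)
C(y) = y*(-75 + y) (C(y) = y*(y - 75) = y*(-75 + y))
√(C(134) + W(-25)) = √(134*(-75 + 134) + 8*(-25)) = √(134*59 - 200) = √(7906 - 200) = √7706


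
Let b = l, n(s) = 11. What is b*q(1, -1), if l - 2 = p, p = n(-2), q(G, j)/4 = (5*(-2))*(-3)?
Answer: 1560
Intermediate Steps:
q(G, j) = 120 (q(G, j) = 4*((5*(-2))*(-3)) = 4*(-10*(-3)) = 4*30 = 120)
p = 11
l = 13 (l = 2 + 11 = 13)
b = 13
b*q(1, -1) = 13*120 = 1560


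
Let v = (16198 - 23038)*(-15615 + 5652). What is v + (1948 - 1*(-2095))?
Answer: 68150963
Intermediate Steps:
v = 68146920 (v = -6840*(-9963) = 68146920)
v + (1948 - 1*(-2095)) = 68146920 + (1948 - 1*(-2095)) = 68146920 + (1948 + 2095) = 68146920 + 4043 = 68150963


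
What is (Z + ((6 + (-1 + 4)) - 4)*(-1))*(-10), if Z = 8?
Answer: -30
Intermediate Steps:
(Z + ((6 + (-1 + 4)) - 4)*(-1))*(-10) = (8 + ((6 + (-1 + 4)) - 4)*(-1))*(-10) = (8 + ((6 + 3) - 4)*(-1))*(-10) = (8 + (9 - 4)*(-1))*(-10) = (8 + 5*(-1))*(-10) = (8 - 5)*(-10) = 3*(-10) = -30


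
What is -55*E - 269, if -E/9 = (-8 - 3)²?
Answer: 59626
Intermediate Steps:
E = -1089 (E = -9*(-8 - 3)² = -9*(-11)² = -9*121 = -1089)
-55*E - 269 = -55*(-1089) - 269 = 59895 - 269 = 59626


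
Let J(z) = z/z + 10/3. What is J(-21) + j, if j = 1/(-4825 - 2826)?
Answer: 99460/22953 ≈ 4.3332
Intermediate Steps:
J(z) = 13/3 (J(z) = 1 + 10*(1/3) = 1 + 10/3 = 13/3)
j = -1/7651 (j = 1/(-7651) = -1/7651 ≈ -0.00013070)
J(-21) + j = 13/3 - 1/7651 = 99460/22953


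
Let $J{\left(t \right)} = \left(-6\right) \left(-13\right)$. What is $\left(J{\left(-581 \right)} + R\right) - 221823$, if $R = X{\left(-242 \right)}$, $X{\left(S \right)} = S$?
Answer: $-221987$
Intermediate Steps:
$R = -242$
$J{\left(t \right)} = 78$
$\left(J{\left(-581 \right)} + R\right) - 221823 = \left(78 - 242\right) - 221823 = -164 - 221823 = -221987$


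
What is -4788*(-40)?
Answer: 191520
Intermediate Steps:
-4788*(-40) = -42*(-4560) = 191520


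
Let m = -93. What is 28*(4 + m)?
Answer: -2492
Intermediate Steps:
28*(4 + m) = 28*(4 - 93) = 28*(-89) = -2492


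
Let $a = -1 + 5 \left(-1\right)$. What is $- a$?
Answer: $6$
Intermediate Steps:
$a = -6$ ($a = -1 - 5 = -6$)
$- a = \left(-1\right) \left(-6\right) = 6$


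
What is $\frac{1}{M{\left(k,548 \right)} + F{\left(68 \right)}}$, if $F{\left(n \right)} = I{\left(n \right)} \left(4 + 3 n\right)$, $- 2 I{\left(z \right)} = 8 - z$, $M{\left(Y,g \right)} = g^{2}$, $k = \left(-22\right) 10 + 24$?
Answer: $\frac{1}{306544} \approx 3.2622 \cdot 10^{-6}$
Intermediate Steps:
$k = -196$ ($k = -220 + 24 = -196$)
$I{\left(z \right)} = -4 + \frac{z}{2}$ ($I{\left(z \right)} = - \frac{8 - z}{2} = -4 + \frac{z}{2}$)
$F{\left(n \right)} = \left(-4 + \frac{n}{2}\right) \left(4 + 3 n\right)$
$\frac{1}{M{\left(k,548 \right)} + F{\left(68 \right)}} = \frac{1}{548^{2} + \frac{\left(-8 + 68\right) \left(4 + 3 \cdot 68\right)}{2}} = \frac{1}{300304 + \frac{1}{2} \cdot 60 \left(4 + 204\right)} = \frac{1}{300304 + \frac{1}{2} \cdot 60 \cdot 208} = \frac{1}{300304 + 6240} = \frac{1}{306544}$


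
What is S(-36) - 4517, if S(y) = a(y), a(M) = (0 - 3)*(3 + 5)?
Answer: -4541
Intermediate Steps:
a(M) = -24 (a(M) = -3*8 = -24)
S(y) = -24
S(-36) - 4517 = -24 - 4517 = -4541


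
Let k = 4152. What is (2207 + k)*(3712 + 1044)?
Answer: 30243404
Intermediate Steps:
(2207 + k)*(3712 + 1044) = (2207 + 4152)*(3712 + 1044) = 6359*4756 = 30243404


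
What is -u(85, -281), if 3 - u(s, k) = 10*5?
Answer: 47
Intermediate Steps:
u(s, k) = -47 (u(s, k) = 3 - 10*5 = 3 - 1*50 = 3 - 50 = -47)
-u(85, -281) = -1*(-47) = 47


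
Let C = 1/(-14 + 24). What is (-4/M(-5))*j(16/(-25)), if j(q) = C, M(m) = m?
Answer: 2/25 ≈ 0.080000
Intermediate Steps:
C = 1/10 ≈ 0.10000
j(q) = 1/10
(-4/M(-5))*j(16/(-25)) = -4/(-5)*(1/10) = -4*(-1/5)*(1/10) = (4/5)*(1/10) = 2/25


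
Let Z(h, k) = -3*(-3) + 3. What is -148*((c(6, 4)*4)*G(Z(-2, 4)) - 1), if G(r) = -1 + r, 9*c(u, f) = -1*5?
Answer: 33892/9 ≈ 3765.8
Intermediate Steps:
c(u, f) = -5/9 (c(u, f) = (-1*5)/9 = (⅑)*(-5) = -5/9)
Z(h, k) = 12 (Z(h, k) = 9 + 3 = 12)
-148*((c(6, 4)*4)*G(Z(-2, 4)) - 1) = -148*((-5/9*4)*(-1 + 12) - 1) = -148*(-20/9*11 - 1) = -148*(-220/9 - 1) = -148*(-229/9) = 33892/9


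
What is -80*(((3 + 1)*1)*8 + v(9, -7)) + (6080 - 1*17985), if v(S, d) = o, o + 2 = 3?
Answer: -14545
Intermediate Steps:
o = 1 (o = -2 + 3 = 1)
v(S, d) = 1
-80*(((3 + 1)*1)*8 + v(9, -7)) + (6080 - 1*17985) = -80*(((3 + 1)*1)*8 + 1) + (6080 - 1*17985) = -80*((4*1)*8 + 1) + (6080 - 17985) = -80*(4*8 + 1) - 11905 = -80*(32 + 1) - 11905 = -80*33 - 11905 = -2640 - 11905 = -14545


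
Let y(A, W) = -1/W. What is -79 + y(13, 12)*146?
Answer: -547/6 ≈ -91.167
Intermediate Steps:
-79 + y(13, 12)*146 = -79 - 1/12*146 = -79 - 73/6 = -547/6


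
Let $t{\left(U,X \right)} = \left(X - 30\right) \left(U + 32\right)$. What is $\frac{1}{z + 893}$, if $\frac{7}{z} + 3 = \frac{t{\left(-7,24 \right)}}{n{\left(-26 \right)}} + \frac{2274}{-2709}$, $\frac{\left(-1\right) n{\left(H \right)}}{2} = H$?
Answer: $\frac{157867}{140810885} \approx 0.0011211$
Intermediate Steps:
$n{\left(H \right)} = - 2 H$
$t{\left(U,X \right)} = \left(-30 + X\right) \left(32 + U\right)$
$z = - \frac{164346}{157867}$ ($z = \frac{7}{-3 + \left(\frac{-960 - -210 + 32 \cdot 24 - 168}{\left(-2\right) \left(-26\right)} + \frac{2274}{-2709}\right)} = \frac{7}{-3 + \left(\frac{-960 + 210 + 768 - 168}{52} + 2274 \left(- \frac{1}{2709}\right)\right)} = \frac{7}{-3 - \frac{87433}{23478}} = \frac{7}{- \frac{157867}{23478}} = 7 \left(- \frac{23478}{157867}\right) = - \frac{164346}{157867} \approx -1.041$)
$\frac{1}{z + 893} = \frac{1}{- \frac{164346}{157867} + 893} = \frac{1}{\frac{140810885}{157867}} = \frac{157867}{140810885}$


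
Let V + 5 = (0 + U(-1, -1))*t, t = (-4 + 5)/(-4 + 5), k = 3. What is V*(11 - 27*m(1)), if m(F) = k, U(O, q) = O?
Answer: 420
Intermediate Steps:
m(F) = 3
t = 1 (t = 1/1 = 1*1 = 1)
V = -6 (V = -5 + (0 - 1)*1 = -5 - 1*1 = -5 - 1 = -6)
V*(11 - 27*m(1)) = -6*(11 - 27*3) = -6*(11 - 81) = -6*(-70) = 420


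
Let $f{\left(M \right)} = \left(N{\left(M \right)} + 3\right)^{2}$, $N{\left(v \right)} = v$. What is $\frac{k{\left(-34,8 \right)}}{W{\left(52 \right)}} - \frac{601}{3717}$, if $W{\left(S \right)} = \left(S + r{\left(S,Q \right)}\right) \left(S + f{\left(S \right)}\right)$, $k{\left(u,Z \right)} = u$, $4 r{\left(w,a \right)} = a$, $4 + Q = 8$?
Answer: $- \frac{5772827}{35657181} \approx -0.1619$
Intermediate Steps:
$Q = 4$ ($Q = -4 + 8 = 4$)
$r{\left(w,a \right)} = \frac{a}{4}$
$f{\left(M \right)} = \left(3 + M\right)^{2}$ ($f{\left(M \right)} = \left(M + 3\right)^{2} = \left(3 + M\right)^{2}$)
$W{\left(S \right)} = \left(1 + S\right) \left(S + \left(3 + S\right)^{2}\right)$ ($W{\left(S \right)} = \left(S + \frac{1}{4} \cdot 4\right) \left(S + \left(3 + S\right)^{2}\right) = \left(S + 1\right) \left(S + \left(3 + S\right)^{2}\right) = \left(1 + S\right) \left(S + \left(3 + S\right)^{2}\right)$)
$\frac{k{\left(-34,8 \right)}}{W{\left(52 \right)}} - \frac{601}{3717} = - \frac{34}{9 + 52^{3} + 8 \cdot 52^{2} + 16 \cdot 52} - \frac{601}{3717} = - \frac{34}{9 + 140608 + 8 \cdot 2704 + 832} - \frac{601}{3717} = - \frac{34}{9 + 140608 + 21632 + 832} - \frac{601}{3717} = - \frac{34}{163081} - \frac{601}{3717} = \left(-34\right) \frac{1}{163081} - \frac{601}{3717} = - \frac{2}{9593} - \frac{601}{3717} = - \frac{5772827}{35657181}$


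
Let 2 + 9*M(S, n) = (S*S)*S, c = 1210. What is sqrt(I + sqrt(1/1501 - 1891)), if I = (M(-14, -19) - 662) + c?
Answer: sqrt(4925060186 + 13509*I*sqrt(4260423390))/4503 ≈ 15.647 + 1.3896*I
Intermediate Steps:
M(S, n) = -2/9 + S**3/9 (M(S, n) = -2/9 + ((S*S)*S)/9 = -2/9 + (S**2*S)/9 = -2/9 + S**3/9)
I = 2186/9 (I = ((-2/9 + (1/9)*(-14)**3) - 662) + 1210 = ((-2/9 + (1/9)*(-2744)) - 662) + 1210 = ((-2/9 - 2744/9) - 662) + 1210 = (-2746/9 - 662) + 1210 = -8704/9 + 1210 = 2186/9 ≈ 242.89)
sqrt(I + sqrt(1/1501 - 1891)) = sqrt(2186/9 + sqrt(1/1501 - 1891)) = sqrt(2186/9 + sqrt(-2838390/1501)) = sqrt(2186/9 + I*sqrt(4260423390)/1501)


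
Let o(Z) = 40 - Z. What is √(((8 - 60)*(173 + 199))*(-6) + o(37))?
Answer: √116067 ≈ 340.69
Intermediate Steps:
√(((8 - 60)*(173 + 199))*(-6) + o(37)) = √(((8 - 60)*(173 + 199))*(-6) + (40 - 1*37)) = √(-52*372*(-6) + (40 - 37)) = √(-19344*(-6) + 3) = √(116064 + 3) = √116067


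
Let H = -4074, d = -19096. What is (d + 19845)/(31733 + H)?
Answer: 749/27659 ≈ 0.027080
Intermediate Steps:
(d + 19845)/(31733 + H) = (-19096 + 19845)/(31733 - 4074) = 749/27659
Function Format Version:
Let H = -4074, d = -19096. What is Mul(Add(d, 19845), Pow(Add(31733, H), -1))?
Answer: Rational(749, 27659) ≈ 0.027080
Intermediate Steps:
Mul(Add(d, 19845), Pow(Add(31733, H), -1)) = Mul(Add(-19096, 19845), Pow(Add(31733, -4074), -1)) = Mul(749, Pow(27659, -1)) = Mul(749, Rational(1, 27659)) = Rational(749, 27659)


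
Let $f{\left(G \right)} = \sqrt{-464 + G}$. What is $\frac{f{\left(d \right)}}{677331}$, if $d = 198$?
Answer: $\frac{i \sqrt{266}}{677331} \approx 2.4079 \cdot 10^{-5} i$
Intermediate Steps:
$\frac{f{\left(d \right)}}{677331} = \frac{\sqrt{-464 + 198}}{677331} = \sqrt{-266} \cdot \frac{1}{677331} = i \sqrt{266} \cdot \frac{1}{677331} = \frac{i \sqrt{266}}{677331}$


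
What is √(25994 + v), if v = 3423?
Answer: √29417 ≈ 171.51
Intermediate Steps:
√(25994 + v) = √(25994 + 3423) = √29417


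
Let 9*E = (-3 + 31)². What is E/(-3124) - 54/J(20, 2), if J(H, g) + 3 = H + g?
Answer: -383290/133551 ≈ -2.8700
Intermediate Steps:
J(H, g) = -3 + H + g (J(H, g) = -3 + (H + g) = -3 + H + g)
E = 784/9 (E = (-3 + 31)²/9 = (⅑)*28² = (⅑)*784 = 784/9 ≈ 87.111)
E/(-3124) - 54/J(20, 2) = (784/9)/(-3124) - 54/(-3 + 20 + 2) = (784/9)*(-1/3124) - 54/19 = -196/7029 - 54*1/19 = -196/7029 - 54/19 = -383290/133551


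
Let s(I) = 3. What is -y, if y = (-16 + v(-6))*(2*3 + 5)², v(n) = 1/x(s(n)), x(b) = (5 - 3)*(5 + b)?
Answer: 30855/16 ≈ 1928.4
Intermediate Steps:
x(b) = 10 + 2*b (x(b) = 2*(5 + b) = 10 + 2*b)
v(n) = 1/16 (v(n) = 1/(10 + 2*3) = 1/(10 + 6) = 1/16)
y = -30855/16 (y = (-16 + 1/16)*(2*3 + 5)² = -255*(6 + 5)²/16 = -255/16*11² = -255/16*121 = -30855/16 ≈ -1928.4)
-y = -1*(-30855/16) = 30855/16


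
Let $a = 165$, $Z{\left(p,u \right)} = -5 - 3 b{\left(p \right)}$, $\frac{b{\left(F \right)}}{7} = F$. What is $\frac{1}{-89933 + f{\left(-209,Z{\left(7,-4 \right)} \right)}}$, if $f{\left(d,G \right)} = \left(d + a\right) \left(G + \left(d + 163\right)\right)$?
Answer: $- \frac{1}{81221} \approx -1.2312 \cdot 10^{-5}$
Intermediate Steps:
$b{\left(F \right)} = 7 F$
$Z{\left(p,u \right)} = -5 - 21 p$ ($Z{\left(p,u \right)} = -5 - 3 \cdot 7 p = -5 - 21 p$)
$f{\left(d,G \right)} = \left(165 + d\right) \left(163 + G + d\right)$ ($f{\left(d,G \right)} = \left(d + 165\right) \left(G + \left(d + 163\right)\right) = \left(165 + d\right) \left(G + \left(163 + d\right)\right) = \left(165 + d\right) \left(163 + G + d\right)$)
$\frac{1}{-89933 + f{\left(-209,Z{\left(7,-4 \right)} \right)}} = \frac{1}{-89933 + \left(26895 + \left(-209\right)^{2} + 165 \left(-5 - 147\right) + 328 \left(-209\right) + \left(-5 - 147\right) \left(-209\right)\right)} = \frac{1}{-89933 + \left(26895 + 43681 + 165 \left(-5 - 147\right) - 68552 + \left(-5 - 147\right) \left(-209\right)\right)} = \frac{1}{-89933 + \left(26895 + 43681 + 165 \left(-152\right) - 68552 - -31768\right)} = \frac{1}{-89933 + \left(26895 + 43681 - 25080 - 68552 + 31768\right)} = \frac{1}{-89933 + 8712} = \frac{1}{-81221} = - \frac{1}{81221}$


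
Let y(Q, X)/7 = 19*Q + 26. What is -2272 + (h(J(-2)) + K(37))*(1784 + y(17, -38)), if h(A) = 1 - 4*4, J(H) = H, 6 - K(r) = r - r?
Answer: -40315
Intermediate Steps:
K(r) = 6 (K(r) = 6 - (r - r) = 6 - 1*0 = 6 + 0 = 6)
h(A) = -15 (h(A) = 1 - 16 = -15)
y(Q, X) = 182 + 133*Q (y(Q, X) = 7*(19*Q + 26) = 7*(26 + 19*Q) = 182 + 133*Q)
-2272 + (h(J(-2)) + K(37))*(1784 + y(17, -38)) = -2272 + (-15 + 6)*(1784 + (182 + 133*17)) = -2272 - 9*(1784 + (182 + 2261)) = -2272 - 9*(1784 + 2443) = -2272 - 9*4227 = -2272 - 38043 = -40315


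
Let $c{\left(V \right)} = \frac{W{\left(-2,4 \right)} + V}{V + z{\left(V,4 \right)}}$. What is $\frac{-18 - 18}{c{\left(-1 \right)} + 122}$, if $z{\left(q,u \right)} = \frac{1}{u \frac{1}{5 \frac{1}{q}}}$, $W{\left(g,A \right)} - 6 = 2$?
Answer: $- \frac{162}{535} \approx -0.3028$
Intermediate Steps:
$W{\left(g,A \right)} = 8$ ($W{\left(g,A \right)} = 6 + 2 = 8$)
$z{\left(q,u \right)} = \frac{5}{q u}$ ($z{\left(q,u \right)} = \frac{1}{u \frac{q}{5}} = \frac{1}{\frac{1}{5} q u} = \frac{5}{q u}$)
$c{\left(V \right)} = \frac{8 + V}{V + \frac{5}{4 V}}$ ($c{\left(V \right)} = \frac{8 + V}{V + \frac{5}{V 4}} = \frac{8 + V}{V + 5 \frac{1}{V} \frac{1}{4}} = \frac{8 + V}{V + \frac{5}{4 V}}$)
$\frac{-18 - 18}{c{\left(-1 \right)} + 122} = \frac{-18 - 18}{4 \left(-1\right) \frac{1}{5 + 4 \left(-1\right)^{2}} \left(8 - 1\right) + 122} = \frac{-18 - 18}{4 \left(-1\right) \frac{1}{5 + 4 \cdot 1} \cdot 7 + 122} = \frac{1}{4 \left(-1\right) \frac{1}{5 + 4} \cdot 7 + 122} \left(-36\right) = \frac{1}{4 \left(-1\right) \frac{1}{9} \cdot 7 + 122} \left(-36\right) = \frac{1}{- \frac{28}{9} + 122} \left(-36\right) = \frac{1}{\frac{1070}{9}} \left(-36\right) = \frac{9}{1070} \left(-36\right) = - \frac{162}{535}$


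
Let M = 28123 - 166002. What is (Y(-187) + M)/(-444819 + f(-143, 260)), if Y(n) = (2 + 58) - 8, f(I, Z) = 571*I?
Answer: 137827/526472 ≈ 0.26179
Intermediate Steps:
M = -137879
Y(n) = 52 (Y(n) = 60 - 8 = 52)
(Y(-187) + M)/(-444819 + f(-143, 260)) = (52 - 137879)/(-444819 + 571*(-143)) = -137827/(-444819 - 81653) = -137827/(-526472) = -137827*(-1/526472) = 137827/526472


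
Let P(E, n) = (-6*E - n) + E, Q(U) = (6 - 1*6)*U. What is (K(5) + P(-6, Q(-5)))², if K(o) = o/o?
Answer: 961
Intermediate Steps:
K(o) = 1
Q(U) = 0 (Q(U) = (6 - 6)*U = 0*U = 0)
P(E, n) = -n - 5*E (P(E, n) = (-n - 6*E) + E = -n - 5*E)
(K(5) + P(-6, Q(-5)))² = (1 + (-1*0 - 5*(-6)))² = (1 + (0 + 30))² = (1 + 30)² = 31² = 961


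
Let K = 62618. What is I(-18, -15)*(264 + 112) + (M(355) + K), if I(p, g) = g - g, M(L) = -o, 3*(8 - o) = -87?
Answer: 62581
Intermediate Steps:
o = 37 (o = 8 - 1/3*(-87) = 8 + 29 = 37)
M(L) = -37 (M(L) = -1*37 = -37)
I(p, g) = 0
I(-18, -15)*(264 + 112) + (M(355) + K) = 0*(264 + 112) + (-37 + 62618) = 0*376 + 62581 = 0 + 62581 = 62581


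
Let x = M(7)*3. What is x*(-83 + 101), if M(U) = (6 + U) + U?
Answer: 1080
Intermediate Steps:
M(U) = 6 + 2*U
x = 60 (x = (6 + 2*7)*3 = (6 + 14)*3 = 20*3 = 60)
x*(-83 + 101) = 60*(-83 + 101) = 60*18 = 1080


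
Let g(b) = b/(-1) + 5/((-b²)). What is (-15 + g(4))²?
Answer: 95481/256 ≈ 372.97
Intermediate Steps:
g(b) = -b - 5/b² (g(b) = b*(-1) + 5*(-1/b²) = -b - 5/b²)
(-15 + g(4))² = (-15 + (-1*4 - 5/4²))² = (-15 + (-4 - 5*1/16))² = (-15 + (-4 - 5/16))² = (-15 - 69/16)² = (-309/16)² = 95481/256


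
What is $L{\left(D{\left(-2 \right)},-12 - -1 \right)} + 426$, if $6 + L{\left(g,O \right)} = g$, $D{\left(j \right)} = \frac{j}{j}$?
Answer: $421$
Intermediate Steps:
$D{\left(j \right)} = 1$
$L{\left(g,O \right)} = -6 + g$
$L{\left(D{\left(-2 \right)},-12 - -1 \right)} + 426 = \left(-6 + 1\right) + 426 = -5 + 426 = 421$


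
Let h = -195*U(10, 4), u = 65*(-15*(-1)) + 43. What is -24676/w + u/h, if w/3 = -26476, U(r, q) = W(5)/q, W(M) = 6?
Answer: -12273329/3872115 ≈ -3.1697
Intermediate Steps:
U(r, q) = 6/q
u = 1018 (u = 65*15 + 43 = 975 + 43 = 1018)
w = -79428 (w = 3*(-26476) = -79428)
h = -585/2 (h = -1170/4 = -195*3/2 = -585/2 ≈ -292.50)
-24676/w + u/h = -24676/(-79428) + 1018/(-585/2) = -24676*(-1/79428) + 1018*(-2/585) = 6169/19857 - 2036/585 = -12273329/3872115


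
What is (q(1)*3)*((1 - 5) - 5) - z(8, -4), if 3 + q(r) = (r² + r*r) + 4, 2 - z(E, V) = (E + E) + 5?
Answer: -62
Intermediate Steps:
z(E, V) = -3 - 2*E (z(E, V) = 2 - ((E + E) + 5) = 2 - (2*E + 5) = 2 - (5 + 2*E) = 2 + (-5 - 2*E) = -3 - 2*E)
q(r) = 1 + 2*r² (q(r) = -3 + ((r² + r*r) + 4) = -3 + ((r² + r²) + 4) = -3 + (2*r² + 4) = -3 + (4 + 2*r²) = 1 + 2*r²)
(q(1)*3)*((1 - 5) - 5) - z(8, -4) = ((1 + 2*1²)*3)*((1 - 5) - 5) - (-3 - 2*8) = ((1 + 2*1)*3)*(-4 - 5) - (-3 - 16) = ((1 + 2)*3)*(-9) - 1*(-19) = (3*3)*(-9) + 19 = 9*(-9) + 19 = -81 + 19 = -62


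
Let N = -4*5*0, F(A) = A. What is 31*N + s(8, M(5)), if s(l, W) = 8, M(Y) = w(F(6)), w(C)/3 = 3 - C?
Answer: 8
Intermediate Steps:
w(C) = 9 - 3*C (w(C) = 3*(3 - C) = 9 - 3*C)
M(Y) = -9 (M(Y) = 9 - 3*6 = 9 - 18 = -9)
N = 0 (N = -20*0 = 0)
31*N + s(8, M(5)) = 31*0 + 8 = 0 + 8 = 8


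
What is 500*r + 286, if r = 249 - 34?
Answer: 107786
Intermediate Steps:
r = 215
500*r + 286 = 500*215 + 286 = 107500 + 286 = 107786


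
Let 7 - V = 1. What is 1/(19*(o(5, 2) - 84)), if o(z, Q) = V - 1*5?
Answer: -1/1577 ≈ -0.00063412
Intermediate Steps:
V = 6 (V = 7 - 1*1 = 7 - 1 = 6)
o(z, Q) = 1 (o(z, Q) = 6 - 1*5 = 6 - 5 = 1)
1/(19*(o(5, 2) - 84)) = 1/(19*(1 - 84)) = 1/(19*(-83)) = 1/(-1577) = -1/1577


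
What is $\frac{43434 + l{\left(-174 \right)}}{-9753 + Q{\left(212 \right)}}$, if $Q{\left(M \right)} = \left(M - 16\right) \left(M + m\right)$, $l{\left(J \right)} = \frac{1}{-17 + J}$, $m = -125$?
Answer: $\frac{8295893}{1394109} \approx 5.9507$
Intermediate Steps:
$Q{\left(M \right)} = \left(-125 + M\right) \left(-16 + M\right)$ ($Q{\left(M \right)} = \left(M - 16\right) \left(M - 125\right) = \left(-16 + M\right) \left(-125 + M\right) = \left(-125 + M\right) \left(-16 + M\right)$)
$\frac{43434 + l{\left(-174 \right)}}{-9753 + Q{\left(212 \right)}} = \frac{43434 + \frac{1}{-17 - 174}}{-9753 + \left(2000 + 212^{2} - 29892\right)} = \frac{43434 + \frac{1}{-191}}{-9753 + \left(2000 + 44944 - 29892\right)} = \frac{43434 - \frac{1}{191}}{-9753 + 17052} = \frac{8295893}{191 \cdot 7299} = \frac{8295893}{191} \cdot \frac{1}{7299} = \frac{8295893}{1394109}$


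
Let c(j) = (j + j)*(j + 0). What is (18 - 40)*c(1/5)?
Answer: -44/25 ≈ -1.7600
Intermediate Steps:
c(j) = 2*j**2 (c(j) = (2*j)*j = 2*j**2)
(18 - 40)*c(1/5) = (18 - 40)*(2*(1/5)**2) = -44*(1/5)**2 = -44/25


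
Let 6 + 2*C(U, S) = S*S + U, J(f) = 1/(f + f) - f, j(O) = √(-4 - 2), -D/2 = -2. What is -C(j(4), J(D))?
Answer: -577/128 - I*√6/2 ≈ -4.5078 - 1.2247*I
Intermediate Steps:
D = 4 (D = -2*(-2) = 4)
j(O) = I*√6 (j(O) = √(-6) = I*√6)
J(f) = 1/(2*f) - f
C(U, S) = -3 + U/2 + S²/2 (C(U, S) = -3 + (S*S + U)/2 = -3 + (S² + U)/2 = -3 + (U + S²)/2 = -3 + (U/2 + S²/2) = -3 + U/2 + S²/2)
-C(j(4), J(D)) = -(-3 + (I*√6)/2 + ((½)/4 - 1*4)²/2) = -(-3 + I*√6/2 + ((½)*(¼) - 4)²/2) = -(-3 + I*√6/2 + (⅛ - 4)²/2) = -(-3 + I*√6/2 + (-31/8)²/2) = -(-3 + I*√6/2 + (½)*(961/64)) = -(-3 + I*√6/2 + 961/128) = -(577/128 + I*√6/2) = -577/128 - I*√6/2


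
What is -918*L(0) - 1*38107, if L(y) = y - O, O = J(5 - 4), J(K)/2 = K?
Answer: -36271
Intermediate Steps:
J(K) = 2*K
O = 2 (O = 2*(5 - 4) = 2*1 = 2)
L(y) = -2 + y (L(y) = y - 1*2 = y - 2 = -2 + y)
-918*L(0) - 1*38107 = -918*(-2 + 0) - 1*38107 = -918*(-2) - 38107 = 1836 - 38107 = -36271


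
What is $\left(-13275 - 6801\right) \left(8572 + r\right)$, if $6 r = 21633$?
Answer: $-244475490$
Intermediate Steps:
$r = \frac{7211}{2}$ ($r = \frac{1}{6} \cdot 21633 = \frac{7211}{2} \approx 3605.5$)
$\left(-13275 - 6801\right) \left(8572 + r\right) = \left(-13275 - 6801\right) \left(8572 + \frac{7211}{2}\right) = \left(-20076\right) \frac{24355}{2} = -244475490$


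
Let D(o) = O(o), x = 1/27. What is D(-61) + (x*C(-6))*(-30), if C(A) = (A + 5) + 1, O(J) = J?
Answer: -61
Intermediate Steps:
x = 1/27 ≈ 0.037037
C(A) = 6 + A (C(A) = (5 + A) + 1 = 6 + A)
D(o) = o
D(-61) + (x*C(-6))*(-30) = -61 + ((6 - 6)/27)*(-30) = -61 + ((1/27)*0)*(-30) = -61 + 0*(-30) = -61 + 0 = -61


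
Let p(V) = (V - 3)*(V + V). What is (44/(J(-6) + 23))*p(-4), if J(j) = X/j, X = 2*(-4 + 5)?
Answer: 1848/17 ≈ 108.71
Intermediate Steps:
X = 2 (X = 2*1 = 2)
J(j) = 2/j
p(V) = 2*V*(-3 + V) (p(V) = (-3 + V)*(2*V) = 2*V*(-3 + V))
(44/(J(-6) + 23))*p(-4) = (44/(2/(-6) + 23))*(2*(-4)*(-3 - 4)) = (44/(2*(-⅙) + 23))*(2*(-4)*(-7)) = (44/(-⅓ + 23))*56 = (44/(68/3))*56 = (44*(3/68))*56 = (33/17)*56 = 1848/17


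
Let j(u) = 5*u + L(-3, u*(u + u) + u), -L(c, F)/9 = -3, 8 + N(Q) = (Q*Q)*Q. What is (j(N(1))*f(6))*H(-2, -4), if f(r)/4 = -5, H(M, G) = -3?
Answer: -480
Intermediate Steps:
f(r) = -20 (f(r) = 4*(-5) = -20)
N(Q) = -8 + Q**3 (N(Q) = -8 + (Q*Q)*Q = -8 + Q**2*Q = -8 + Q**3)
L(c, F) = 27 (L(c, F) = -9*(-3) = 27)
j(u) = 27 + 5*u (j(u) = 5*u + 27 = 27 + 5*u)
(j(N(1))*f(6))*H(-2, -4) = ((27 + 5*(-8 + 1**3))*(-20))*(-3) = ((27 + 5*(-8 + 1))*(-20))*(-3) = ((27 + 5*(-7))*(-20))*(-3) = ((27 - 35)*(-20))*(-3) = -8*(-20)*(-3) = 160*(-3) = -480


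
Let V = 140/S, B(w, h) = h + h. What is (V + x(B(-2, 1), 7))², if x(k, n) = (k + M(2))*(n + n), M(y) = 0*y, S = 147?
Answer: 369664/441 ≈ 838.24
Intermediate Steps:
M(y) = 0
B(w, h) = 2*h
V = 20/21 (V = 140/147 = 140*(1/147) = 20/21 ≈ 0.95238)
x(k, n) = 2*k*n (x(k, n) = (k + 0)*(n + n) = k*(2*n) = 2*k*n)
(V + x(B(-2, 1), 7))² = (20/21 + 2*(2*1)*7)² = (20/21 + 2*2*7)² = (20/21 + 28)² = (608/21)² = 369664/441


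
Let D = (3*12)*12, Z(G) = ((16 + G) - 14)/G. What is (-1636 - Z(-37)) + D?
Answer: -44583/37 ≈ -1204.9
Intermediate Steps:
Z(G) = (2 + G)/G
D = 432 (D = 36*12 = 432)
(-1636 - Z(-37)) + D = (-1636 - (2 - 37)/(-37)) + 432 = (-1636 - (-1)*(-35)/37) + 432 = (-1636 - 1*35/37) + 432 = (-1636 - 35/37) + 432 = -60567/37 + 432 = -44583/37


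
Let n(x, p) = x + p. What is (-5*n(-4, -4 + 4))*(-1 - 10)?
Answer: -220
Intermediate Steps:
n(x, p) = p + x
(-5*n(-4, -4 + 4))*(-1 - 10) = (-5*((-4 + 4) - 4))*(-1 - 10) = -5*(0 - 4)*(-11) = -5*(-4)*(-11) = 20*(-11) = -220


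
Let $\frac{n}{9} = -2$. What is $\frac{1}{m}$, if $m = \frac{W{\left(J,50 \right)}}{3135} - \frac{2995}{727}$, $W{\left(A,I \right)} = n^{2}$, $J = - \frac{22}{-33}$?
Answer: $- \frac{759715}{3051259} \approx -0.24898$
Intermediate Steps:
$n = -18$ ($n = 9 \left(-2\right) = -18$)
$J = \frac{2}{3}$ ($J = \left(-22\right) \left(- \frac{1}{33}\right) = \frac{2}{3} \approx 0.66667$)
$W{\left(A,I \right)} = 324$ ($W{\left(A,I \right)} = \left(-18\right)^{2} = 324$)
$m = - \frac{3051259}{759715}$ ($m = \frac{324}{3135} - \frac{2995}{727} = 324 \cdot \frac{1}{3135} - \frac{2995}{727} = \frac{108}{1045} - \frac{2995}{727} = - \frac{3051259}{759715} \approx -4.0163$)
$\frac{1}{m} = \frac{1}{- \frac{3051259}{759715}} = - \frac{759715}{3051259}$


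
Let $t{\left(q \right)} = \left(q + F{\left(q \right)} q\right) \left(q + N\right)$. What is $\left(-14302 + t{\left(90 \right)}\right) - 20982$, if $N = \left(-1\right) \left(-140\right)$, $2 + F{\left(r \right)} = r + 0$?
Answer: $1807016$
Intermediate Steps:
$F{\left(r \right)} = -2 + r$ ($F{\left(r \right)} = -2 + \left(r + 0\right) = -2 + r$)
$N = 140$
$t{\left(q \right)} = \left(140 + q\right) \left(q + q \left(-2 + q\right)\right)$ ($t{\left(q \right)} = \left(q + \left(-2 + q\right) q\right) \left(q + 140\right) = \left(q + q \left(-2 + q\right)\right) \left(140 + q\right) = \left(140 + q\right) \left(q + q \left(-2 + q\right)\right)$)
$\left(-14302 + t{\left(90 \right)}\right) - 20982 = \left(-14302 + 90 \left(-140 + 90^{2} + 139 \cdot 90\right)\right) - 20982 = \left(-14302 + 90 \left(-140 + 8100 + 12510\right)\right) - 20982 = \left(-14302 + 90 \cdot 20470\right) - 20982 = \left(-14302 + 1842300\right) - 20982 = 1827998 - 20982 = 1807016$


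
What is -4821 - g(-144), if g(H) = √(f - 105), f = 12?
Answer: -4821 - I*√93 ≈ -4821.0 - 9.6436*I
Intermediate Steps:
g(H) = I*√93 (g(H) = √(12 - 105) = √(-93) = I*√93)
-4821 - g(-144) = -4821 - I*√93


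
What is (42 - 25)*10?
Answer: 170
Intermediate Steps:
(42 - 25)*10 = 17*10 = 170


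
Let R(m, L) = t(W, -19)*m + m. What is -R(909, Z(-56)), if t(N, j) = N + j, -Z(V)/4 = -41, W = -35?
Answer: 48177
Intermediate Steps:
Z(V) = 164 (Z(V) = -4*(-41) = 164)
R(m, L) = -53*m (R(m, L) = (-35 - 19)*m + m = -54*m + m = -53*m)
-R(909, Z(-56)) = -(-53)*909 = -1*(-48177) = 48177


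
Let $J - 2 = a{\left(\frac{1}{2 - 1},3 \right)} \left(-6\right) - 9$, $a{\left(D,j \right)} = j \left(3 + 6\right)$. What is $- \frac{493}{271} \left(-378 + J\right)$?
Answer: $\frac{269671}{271} \approx 995.1$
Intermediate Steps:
$a{\left(D,j \right)} = 9 j$ ($a{\left(D,j \right)} = j 9 = 9 j$)
$J = -169$ ($J = 2 + \left(9 \cdot 3 \left(-6\right) - 9\right) = 2 + \left(27 \left(-6\right) - 9\right) = 2 - 171 = -169$)
$- \frac{493}{271} \left(-378 + J\right) = - \frac{493}{271} \left(-378 - 169\right) = \left(-493\right) \frac{1}{271} \left(-547\right) = \left(- \frac{493}{271}\right) \left(-547\right) = \frac{269671}{271}$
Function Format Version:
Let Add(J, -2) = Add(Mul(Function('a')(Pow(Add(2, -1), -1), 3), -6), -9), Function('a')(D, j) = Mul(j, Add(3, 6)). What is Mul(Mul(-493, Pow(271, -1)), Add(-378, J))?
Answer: Rational(269671, 271) ≈ 995.10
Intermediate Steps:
Function('a')(D, j) = Mul(9, j) (Function('a')(D, j) = Mul(j, 9) = Mul(9, j))
J = -169 (J = Add(2, Add(Mul(Mul(9, 3), -6), -9)) = Add(2, Add(Mul(27, -6), -9)) = Add(2, Add(-162, -9)) = Add(2, -171) = -169)
Mul(Mul(-493, Pow(271, -1)), Add(-378, J)) = Mul(Mul(-493, Pow(271, -1)), Add(-378, -169)) = Mul(Mul(-493, Rational(1, 271)), -547) = Mul(Rational(-493, 271), -547) = Rational(269671, 271)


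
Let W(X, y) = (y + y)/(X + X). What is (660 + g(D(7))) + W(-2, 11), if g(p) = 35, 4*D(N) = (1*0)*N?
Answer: 1379/2 ≈ 689.50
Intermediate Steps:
D(N) = 0 (D(N) = ((1*0)*N)/4 = (0*N)/4 = (¼)*0 = 0)
W(X, y) = y/X (W(X, y) = (2*y)/((2*X)) = (2*y)*(1/(2*X)) = y/X)
(660 + g(D(7))) + W(-2, 11) = (660 + 35) + 11/(-2) = 695 + 11*(-½) = 695 - 11/2 = 1379/2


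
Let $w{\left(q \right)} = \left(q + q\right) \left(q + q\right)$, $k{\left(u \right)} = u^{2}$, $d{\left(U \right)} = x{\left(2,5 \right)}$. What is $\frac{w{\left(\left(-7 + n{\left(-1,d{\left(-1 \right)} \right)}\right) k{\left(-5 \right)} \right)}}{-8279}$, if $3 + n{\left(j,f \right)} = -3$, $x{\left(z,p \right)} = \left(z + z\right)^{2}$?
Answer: $- \frac{422500}{8279} \approx -51.033$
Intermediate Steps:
$x{\left(z,p \right)} = 4 z^{2}$ ($x{\left(z,p \right)} = \left(2 z\right)^{2} = 4 z^{2}$)
$d{\left(U \right)} = 16$ ($d{\left(U \right)} = 4 \cdot 2^{2} = 4 \cdot 4 = 16$)
$n{\left(j,f \right)} = -6$ ($n{\left(j,f \right)} = -3 - 3 = -6$)
$w{\left(q \right)} = 4 q^{2}$ ($w{\left(q \right)} = 2 q 2 q = 4 q^{2}$)
$\frac{w{\left(\left(-7 + n{\left(-1,d{\left(-1 \right)} \right)}\right) k{\left(-5 \right)} \right)}}{-8279} = \frac{4 \left(\left(-7 - 6\right) \left(-5\right)^{2}\right)^{2}}{-8279} = 4 \left(\left(-13\right) 25\right)^{2} \left(- \frac{1}{8279}\right) = 4 \left(-325\right)^{2} \left(- \frac{1}{8279}\right) = 4 \cdot 105625 \left(- \frac{1}{8279}\right) = 422500 \left(- \frac{1}{8279}\right) = - \frac{422500}{8279}$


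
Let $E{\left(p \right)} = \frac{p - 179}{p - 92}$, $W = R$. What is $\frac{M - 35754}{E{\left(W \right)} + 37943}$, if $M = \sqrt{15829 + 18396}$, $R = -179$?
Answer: $- \frac{9639199}{10282911} \approx -0.9374$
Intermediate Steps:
$W = -179$
$E{\left(p \right)} = \frac{-179 + p}{-92 + p}$
$M = 185$ ($M = \sqrt{34225} = 185$)
$\frac{M - 35754}{E{\left(W \right)} + 37943} = \frac{185 - 35754}{\frac{-179 - 179}{-92 - 179} + 37943} = - \frac{35569}{\frac{1}{-271} \left(-358\right) + 37943} = - \frac{35569}{\left(- \frac{1}{271}\right) \left(-358\right) + 37943} = - \frac{35569}{\frac{358}{271} + 37943} = - \frac{35569}{\frac{10282911}{271}} = \left(-35569\right) \frac{271}{10282911} = - \frac{9639199}{10282911}$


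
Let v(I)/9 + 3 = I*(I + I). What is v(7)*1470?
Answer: 1256850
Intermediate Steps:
v(I) = -27 + 18*I² (v(I) = -27 + 9*(I*(I + I)) = -27 + 9*(I*(2*I)) = -27 + 9*(2*I²) = -27 + 18*I²)
v(7)*1470 = (-27 + 18*7²)*1470 = (-27 + 18*49)*1470 = (-27 + 882)*1470 = 855*1470 = 1256850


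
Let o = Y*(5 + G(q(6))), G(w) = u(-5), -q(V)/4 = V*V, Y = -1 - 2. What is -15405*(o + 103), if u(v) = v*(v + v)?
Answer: 955110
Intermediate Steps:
Y = -3
q(V) = -4*V**2 (q(V) = -4*V*V = -4*V**2)
u(v) = 2*v**2 (u(v) = v*(2*v) = 2*v**2)
G(w) = 50 (G(w) = 2*(-5)**2 = 2*25 = 50)
o = -165 (o = -3*(5 + 50) = -3*55 = -165)
-15405*(o + 103) = -15405*(-165 + 103) = -15405*(-62) = 955110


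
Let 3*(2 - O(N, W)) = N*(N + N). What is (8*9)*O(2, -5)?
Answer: -48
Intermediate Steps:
O(N, W) = 2 - 2*N**2/3 (O(N, W) = 2 - N*(N + N)/3 = 2 - N*2*N/3 = 2 - 2*N**2/3)
(8*9)*O(2, -5) = (8*9)*(2 - 2/3*2**2) = 72*(2 - 2/3*4) = 72*(2 - 8/3) = 72*(-2/3) = -48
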